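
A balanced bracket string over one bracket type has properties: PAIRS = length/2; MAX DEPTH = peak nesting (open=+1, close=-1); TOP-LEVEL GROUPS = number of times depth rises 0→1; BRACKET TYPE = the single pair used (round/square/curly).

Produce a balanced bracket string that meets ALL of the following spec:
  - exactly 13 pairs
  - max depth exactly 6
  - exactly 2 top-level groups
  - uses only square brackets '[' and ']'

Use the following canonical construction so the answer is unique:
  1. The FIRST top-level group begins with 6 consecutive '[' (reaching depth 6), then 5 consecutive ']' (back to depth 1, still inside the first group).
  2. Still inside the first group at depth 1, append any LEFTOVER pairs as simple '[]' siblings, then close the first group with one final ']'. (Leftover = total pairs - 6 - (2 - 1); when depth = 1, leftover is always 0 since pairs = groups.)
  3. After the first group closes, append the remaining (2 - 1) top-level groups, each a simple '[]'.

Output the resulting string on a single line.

Answer: [[[[[[]]]]][][][][][][]][]

Derivation:
Spec: pairs=13 depth=6 groups=2
Leftover pairs = 13 - 6 - (2-1) = 6
First group: deep chain of depth 6 + 6 sibling pairs
Remaining 1 groups: simple '[]' each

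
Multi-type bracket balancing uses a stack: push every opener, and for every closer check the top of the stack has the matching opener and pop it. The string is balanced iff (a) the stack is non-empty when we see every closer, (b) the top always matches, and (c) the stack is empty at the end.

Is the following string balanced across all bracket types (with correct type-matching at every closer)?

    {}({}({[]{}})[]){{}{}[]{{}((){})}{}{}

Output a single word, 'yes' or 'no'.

Answer: no

Derivation:
pos 0: push '{'; stack = {
pos 1: '}' matches '{'; pop; stack = (empty)
pos 2: push '('; stack = (
pos 3: push '{'; stack = ({
pos 4: '}' matches '{'; pop; stack = (
pos 5: push '('; stack = ((
pos 6: push '{'; stack = (({
pos 7: push '['; stack = (({[
pos 8: ']' matches '['; pop; stack = (({
pos 9: push '{'; stack = (({{
pos 10: '}' matches '{'; pop; stack = (({
pos 11: '}' matches '{'; pop; stack = ((
pos 12: ')' matches '('; pop; stack = (
pos 13: push '['; stack = ([
pos 14: ']' matches '['; pop; stack = (
pos 15: ')' matches '('; pop; stack = (empty)
pos 16: push '{'; stack = {
pos 17: push '{'; stack = {{
pos 18: '}' matches '{'; pop; stack = {
pos 19: push '{'; stack = {{
pos 20: '}' matches '{'; pop; stack = {
pos 21: push '['; stack = {[
pos 22: ']' matches '['; pop; stack = {
pos 23: push '{'; stack = {{
pos 24: push '{'; stack = {{{
pos 25: '}' matches '{'; pop; stack = {{
pos 26: push '('; stack = {{(
pos 27: push '('; stack = {{((
pos 28: ')' matches '('; pop; stack = {{(
pos 29: push '{'; stack = {{({
pos 30: '}' matches '{'; pop; stack = {{(
pos 31: ')' matches '('; pop; stack = {{
pos 32: '}' matches '{'; pop; stack = {
pos 33: push '{'; stack = {{
pos 34: '}' matches '{'; pop; stack = {
pos 35: push '{'; stack = {{
pos 36: '}' matches '{'; pop; stack = {
end: stack still non-empty ({) → INVALID
Verdict: unclosed openers at end: { → no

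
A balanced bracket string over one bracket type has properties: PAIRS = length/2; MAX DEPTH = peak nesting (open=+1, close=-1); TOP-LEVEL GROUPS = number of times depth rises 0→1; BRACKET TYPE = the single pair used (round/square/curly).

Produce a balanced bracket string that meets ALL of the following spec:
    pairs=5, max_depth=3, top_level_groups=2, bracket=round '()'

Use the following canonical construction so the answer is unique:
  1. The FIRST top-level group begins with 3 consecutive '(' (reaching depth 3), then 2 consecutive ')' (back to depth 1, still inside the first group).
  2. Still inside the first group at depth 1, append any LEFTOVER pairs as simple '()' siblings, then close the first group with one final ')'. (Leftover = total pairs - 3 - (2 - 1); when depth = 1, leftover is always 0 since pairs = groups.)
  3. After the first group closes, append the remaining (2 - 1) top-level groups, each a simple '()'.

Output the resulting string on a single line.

Answer: ((())())()

Derivation:
Spec: pairs=5 depth=3 groups=2
Leftover pairs = 5 - 3 - (2-1) = 1
First group: deep chain of depth 3 + 1 sibling pairs
Remaining 1 groups: simple '()' each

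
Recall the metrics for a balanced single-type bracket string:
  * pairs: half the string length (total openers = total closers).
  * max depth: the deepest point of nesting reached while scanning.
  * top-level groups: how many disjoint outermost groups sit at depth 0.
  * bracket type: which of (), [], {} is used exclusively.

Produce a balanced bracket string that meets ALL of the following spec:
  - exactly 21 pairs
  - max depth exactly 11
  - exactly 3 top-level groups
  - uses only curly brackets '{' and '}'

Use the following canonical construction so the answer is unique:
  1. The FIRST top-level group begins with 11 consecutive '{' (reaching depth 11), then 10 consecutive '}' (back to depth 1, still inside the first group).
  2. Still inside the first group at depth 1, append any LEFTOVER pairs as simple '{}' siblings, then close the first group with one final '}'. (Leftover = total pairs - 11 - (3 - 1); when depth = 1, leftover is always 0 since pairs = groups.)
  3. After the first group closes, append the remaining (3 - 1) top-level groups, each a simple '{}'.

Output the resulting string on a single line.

Spec: pairs=21 depth=11 groups=3
Leftover pairs = 21 - 11 - (3-1) = 8
First group: deep chain of depth 11 + 8 sibling pairs
Remaining 2 groups: simple '{}' each

Answer: {{{{{{{{{{{}}}}}}}}}}{}{}{}{}{}{}{}{}}{}{}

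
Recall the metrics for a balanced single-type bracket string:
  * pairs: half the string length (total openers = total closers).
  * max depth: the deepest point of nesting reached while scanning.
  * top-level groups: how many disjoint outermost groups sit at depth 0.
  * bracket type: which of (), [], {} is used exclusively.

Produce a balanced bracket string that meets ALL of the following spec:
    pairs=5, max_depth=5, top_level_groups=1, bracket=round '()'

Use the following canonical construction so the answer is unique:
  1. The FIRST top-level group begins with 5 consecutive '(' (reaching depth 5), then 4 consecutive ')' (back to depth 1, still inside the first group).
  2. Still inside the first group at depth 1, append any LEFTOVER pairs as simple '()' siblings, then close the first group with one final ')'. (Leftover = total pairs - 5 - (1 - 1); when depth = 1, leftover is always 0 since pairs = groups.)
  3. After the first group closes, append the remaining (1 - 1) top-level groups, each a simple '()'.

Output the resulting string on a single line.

Spec: pairs=5 depth=5 groups=1
Leftover pairs = 5 - 5 - (1-1) = 0
First group: deep chain of depth 5 + 0 sibling pairs
Remaining 0 groups: simple '()' each

Answer: ((((()))))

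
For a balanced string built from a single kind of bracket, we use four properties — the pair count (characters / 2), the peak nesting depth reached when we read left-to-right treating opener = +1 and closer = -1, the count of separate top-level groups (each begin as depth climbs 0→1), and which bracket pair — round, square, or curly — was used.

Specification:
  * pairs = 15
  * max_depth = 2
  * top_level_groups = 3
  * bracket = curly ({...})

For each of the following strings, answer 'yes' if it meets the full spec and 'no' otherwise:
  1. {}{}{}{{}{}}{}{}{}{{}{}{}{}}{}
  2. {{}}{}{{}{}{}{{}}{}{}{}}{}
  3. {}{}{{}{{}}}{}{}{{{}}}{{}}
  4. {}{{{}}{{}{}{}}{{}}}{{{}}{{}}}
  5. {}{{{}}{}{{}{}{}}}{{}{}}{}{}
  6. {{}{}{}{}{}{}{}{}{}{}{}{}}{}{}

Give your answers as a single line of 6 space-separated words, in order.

Answer: no no no no no yes

Derivation:
String 1 '{}{}{}{{}{}}{}{}{}{{}{}{}{}}{}': depth seq [1 0 1 0 1 0 1 2 1 2 1 0 1 0 1 0 1 0 1 2 1 2 1 2 1 2 1 0 1 0]
  -> pairs=15 depth=2 groups=9 -> no
String 2 '{{}}{}{{}{}{}{{}}{}{}{}}{}': depth seq [1 2 1 0 1 0 1 2 1 2 1 2 1 2 3 2 1 2 1 2 1 2 1 0 1 0]
  -> pairs=13 depth=3 groups=4 -> no
String 3 '{}{}{{}{{}}}{}{}{{{}}}{{}}': depth seq [1 0 1 0 1 2 1 2 3 2 1 0 1 0 1 0 1 2 3 2 1 0 1 2 1 0]
  -> pairs=13 depth=3 groups=7 -> no
String 4 '{}{{{}}{{}{}{}}{{}}}{{{}}{{}}}': depth seq [1 0 1 2 3 2 1 2 3 2 3 2 3 2 1 2 3 2 1 0 1 2 3 2 1 2 3 2 1 0]
  -> pairs=15 depth=3 groups=3 -> no
String 5 '{}{{{}}{}{{}{}{}}}{{}{}}{}{}': depth seq [1 0 1 2 3 2 1 2 1 2 3 2 3 2 3 2 1 0 1 2 1 2 1 0 1 0 1 0]
  -> pairs=14 depth=3 groups=5 -> no
String 6 '{{}{}{}{}{}{}{}{}{}{}{}{}}{}{}': depth seq [1 2 1 2 1 2 1 2 1 2 1 2 1 2 1 2 1 2 1 2 1 2 1 2 1 0 1 0 1 0]
  -> pairs=15 depth=2 groups=3 -> yes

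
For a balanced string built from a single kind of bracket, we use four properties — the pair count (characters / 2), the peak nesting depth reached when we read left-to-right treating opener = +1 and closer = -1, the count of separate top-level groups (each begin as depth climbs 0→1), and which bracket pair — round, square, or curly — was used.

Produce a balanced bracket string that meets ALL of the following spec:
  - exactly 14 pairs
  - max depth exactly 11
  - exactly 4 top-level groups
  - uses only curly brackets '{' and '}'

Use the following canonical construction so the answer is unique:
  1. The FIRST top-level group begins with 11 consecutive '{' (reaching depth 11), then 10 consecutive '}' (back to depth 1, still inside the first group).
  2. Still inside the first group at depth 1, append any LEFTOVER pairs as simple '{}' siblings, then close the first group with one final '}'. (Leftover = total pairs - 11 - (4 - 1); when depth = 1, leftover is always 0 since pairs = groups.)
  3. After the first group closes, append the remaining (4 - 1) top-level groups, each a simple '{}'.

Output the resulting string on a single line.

Answer: {{{{{{{{{{{}}}}}}}}}}}{}{}{}

Derivation:
Spec: pairs=14 depth=11 groups=4
Leftover pairs = 14 - 11 - (4-1) = 0
First group: deep chain of depth 11 + 0 sibling pairs
Remaining 3 groups: simple '{}' each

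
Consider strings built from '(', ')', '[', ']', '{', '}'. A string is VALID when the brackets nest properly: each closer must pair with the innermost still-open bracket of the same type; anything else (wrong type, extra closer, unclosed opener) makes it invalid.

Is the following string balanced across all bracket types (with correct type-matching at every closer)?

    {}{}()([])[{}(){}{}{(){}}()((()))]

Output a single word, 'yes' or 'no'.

Answer: yes

Derivation:
pos 0: push '{'; stack = {
pos 1: '}' matches '{'; pop; stack = (empty)
pos 2: push '{'; stack = {
pos 3: '}' matches '{'; pop; stack = (empty)
pos 4: push '('; stack = (
pos 5: ')' matches '('; pop; stack = (empty)
pos 6: push '('; stack = (
pos 7: push '['; stack = ([
pos 8: ']' matches '['; pop; stack = (
pos 9: ')' matches '('; pop; stack = (empty)
pos 10: push '['; stack = [
pos 11: push '{'; stack = [{
pos 12: '}' matches '{'; pop; stack = [
pos 13: push '('; stack = [(
pos 14: ')' matches '('; pop; stack = [
pos 15: push '{'; stack = [{
pos 16: '}' matches '{'; pop; stack = [
pos 17: push '{'; stack = [{
pos 18: '}' matches '{'; pop; stack = [
pos 19: push '{'; stack = [{
pos 20: push '('; stack = [{(
pos 21: ')' matches '('; pop; stack = [{
pos 22: push '{'; stack = [{{
pos 23: '}' matches '{'; pop; stack = [{
pos 24: '}' matches '{'; pop; stack = [
pos 25: push '('; stack = [(
pos 26: ')' matches '('; pop; stack = [
pos 27: push '('; stack = [(
pos 28: push '('; stack = [((
pos 29: push '('; stack = [(((
pos 30: ')' matches '('; pop; stack = [((
pos 31: ')' matches '('; pop; stack = [(
pos 32: ')' matches '('; pop; stack = [
pos 33: ']' matches '['; pop; stack = (empty)
end: stack empty → VALID
Verdict: properly nested → yes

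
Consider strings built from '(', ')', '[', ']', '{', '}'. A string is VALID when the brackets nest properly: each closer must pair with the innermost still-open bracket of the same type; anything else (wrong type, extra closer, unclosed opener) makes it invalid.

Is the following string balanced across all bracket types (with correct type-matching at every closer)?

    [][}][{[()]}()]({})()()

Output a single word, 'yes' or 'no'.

pos 0: push '['; stack = [
pos 1: ']' matches '['; pop; stack = (empty)
pos 2: push '['; stack = [
pos 3: saw closer '}' but top of stack is '[' (expected ']') → INVALID
Verdict: type mismatch at position 3: '}' closes '[' → no

Answer: no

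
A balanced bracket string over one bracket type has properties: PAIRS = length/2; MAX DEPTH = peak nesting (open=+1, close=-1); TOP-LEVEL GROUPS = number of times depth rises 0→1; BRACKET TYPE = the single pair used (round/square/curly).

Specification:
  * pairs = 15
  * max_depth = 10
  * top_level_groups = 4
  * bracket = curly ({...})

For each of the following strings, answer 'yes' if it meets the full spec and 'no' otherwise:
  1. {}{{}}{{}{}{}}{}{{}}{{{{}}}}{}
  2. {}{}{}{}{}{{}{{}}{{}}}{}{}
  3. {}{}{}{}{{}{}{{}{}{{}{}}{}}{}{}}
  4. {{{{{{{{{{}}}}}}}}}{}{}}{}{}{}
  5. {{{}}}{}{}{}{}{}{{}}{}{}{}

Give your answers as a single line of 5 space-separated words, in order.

String 1 '{}{{}}{{}{}{}}{}{{}}{{{{}}}}{}': depth seq [1 0 1 2 1 0 1 2 1 2 1 2 1 0 1 0 1 2 1 0 1 2 3 4 3 2 1 0 1 0]
  -> pairs=15 depth=4 groups=7 -> no
String 2 '{}{}{}{}{}{{}{{}}{{}}}{}{}': depth seq [1 0 1 0 1 0 1 0 1 0 1 2 1 2 3 2 1 2 3 2 1 0 1 0 1 0]
  -> pairs=13 depth=3 groups=8 -> no
String 3 '{}{}{}{}{{}{}{{}{}{{}{}}{}}{}{}}': depth seq [1 0 1 0 1 0 1 0 1 2 1 2 1 2 3 2 3 2 3 4 3 4 3 2 3 2 1 2 1 2 1 0]
  -> pairs=16 depth=4 groups=5 -> no
String 4 '{{{{{{{{{{}}}}}}}}}{}{}}{}{}{}': depth seq [1 2 3 4 5 6 7 8 9 10 9 8 7 6 5 4 3 2 1 2 1 2 1 0 1 0 1 0 1 0]
  -> pairs=15 depth=10 groups=4 -> yes
String 5 '{{{}}}{}{}{}{}{}{{}}{}{}{}': depth seq [1 2 3 2 1 0 1 0 1 0 1 0 1 0 1 0 1 2 1 0 1 0 1 0 1 0]
  -> pairs=13 depth=3 groups=10 -> no

Answer: no no no yes no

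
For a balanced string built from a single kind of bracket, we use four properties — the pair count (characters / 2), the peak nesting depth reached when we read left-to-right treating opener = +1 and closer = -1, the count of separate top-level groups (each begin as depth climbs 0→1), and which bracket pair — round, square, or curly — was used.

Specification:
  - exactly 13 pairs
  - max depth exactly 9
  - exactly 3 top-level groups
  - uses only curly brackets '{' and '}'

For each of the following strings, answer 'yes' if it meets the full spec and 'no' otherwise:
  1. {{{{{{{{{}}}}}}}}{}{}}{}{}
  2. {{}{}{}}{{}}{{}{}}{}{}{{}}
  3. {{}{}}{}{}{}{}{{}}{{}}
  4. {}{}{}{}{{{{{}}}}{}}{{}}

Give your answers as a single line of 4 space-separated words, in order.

Answer: yes no no no

Derivation:
String 1 '{{{{{{{{{}}}}}}}}{}{}}{}{}': depth seq [1 2 3 4 5 6 7 8 9 8 7 6 5 4 3 2 1 2 1 2 1 0 1 0 1 0]
  -> pairs=13 depth=9 groups=3 -> yes
String 2 '{{}{}{}}{{}}{{}{}}{}{}{{}}': depth seq [1 2 1 2 1 2 1 0 1 2 1 0 1 2 1 2 1 0 1 0 1 0 1 2 1 0]
  -> pairs=13 depth=2 groups=6 -> no
String 3 '{{}{}}{}{}{}{}{{}}{{}}': depth seq [1 2 1 2 1 0 1 0 1 0 1 0 1 0 1 2 1 0 1 2 1 0]
  -> pairs=11 depth=2 groups=7 -> no
String 4 '{}{}{}{}{{{{{}}}}{}}{{}}': depth seq [1 0 1 0 1 0 1 0 1 2 3 4 5 4 3 2 1 2 1 0 1 2 1 0]
  -> pairs=12 depth=5 groups=6 -> no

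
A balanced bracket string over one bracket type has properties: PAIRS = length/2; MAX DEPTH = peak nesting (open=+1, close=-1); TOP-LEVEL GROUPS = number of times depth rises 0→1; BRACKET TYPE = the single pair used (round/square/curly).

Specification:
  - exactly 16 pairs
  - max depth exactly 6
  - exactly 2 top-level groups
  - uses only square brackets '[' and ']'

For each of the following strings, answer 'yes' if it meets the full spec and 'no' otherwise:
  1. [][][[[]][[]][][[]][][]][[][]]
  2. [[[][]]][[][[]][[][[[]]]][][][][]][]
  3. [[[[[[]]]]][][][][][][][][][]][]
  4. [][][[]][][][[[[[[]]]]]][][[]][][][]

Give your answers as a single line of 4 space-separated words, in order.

Answer: no no yes no

Derivation:
String 1 '[][][[[]][[]][][[]][][]][[][]]': depth seq [1 0 1 0 1 2 3 2 1 2 3 2 1 2 1 2 3 2 1 2 1 2 1 0 1 2 1 2 1 0]
  -> pairs=15 depth=3 groups=4 -> no
String 2 '[[[][]]][[][[]][[][[[]]]][][][][]][]': depth seq [1 2 3 2 3 2 1 0 1 2 1 2 3 2 1 2 3 2 3 4 5 4 3 2 1 2 1 2 1 2 1 2 1 0 1 0]
  -> pairs=18 depth=5 groups=3 -> no
String 3 '[[[[[[]]]]][][][][][][][][][]][]': depth seq [1 2 3 4 5 6 5 4 3 2 1 2 1 2 1 2 1 2 1 2 1 2 1 2 1 2 1 2 1 0 1 0]
  -> pairs=16 depth=6 groups=2 -> yes
String 4 '[][][[]][][][[[[[[]]]]]][][[]][][][]': depth seq [1 0 1 0 1 2 1 0 1 0 1 0 1 2 3 4 5 6 5 4 3 2 1 0 1 0 1 2 1 0 1 0 1 0 1 0]
  -> pairs=18 depth=6 groups=11 -> no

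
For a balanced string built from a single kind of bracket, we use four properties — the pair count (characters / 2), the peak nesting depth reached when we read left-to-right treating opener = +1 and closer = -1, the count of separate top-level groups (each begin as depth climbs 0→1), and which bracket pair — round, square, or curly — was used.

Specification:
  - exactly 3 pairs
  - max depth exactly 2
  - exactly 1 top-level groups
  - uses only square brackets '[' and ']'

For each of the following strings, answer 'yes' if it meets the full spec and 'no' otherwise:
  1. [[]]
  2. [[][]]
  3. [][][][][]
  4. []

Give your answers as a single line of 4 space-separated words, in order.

String 1 '[[]]': depth seq [1 2 1 0]
  -> pairs=2 depth=2 groups=1 -> no
String 2 '[[][]]': depth seq [1 2 1 2 1 0]
  -> pairs=3 depth=2 groups=1 -> yes
String 3 '[][][][][]': depth seq [1 0 1 0 1 0 1 0 1 0]
  -> pairs=5 depth=1 groups=5 -> no
String 4 '[]': depth seq [1 0]
  -> pairs=1 depth=1 groups=1 -> no

Answer: no yes no no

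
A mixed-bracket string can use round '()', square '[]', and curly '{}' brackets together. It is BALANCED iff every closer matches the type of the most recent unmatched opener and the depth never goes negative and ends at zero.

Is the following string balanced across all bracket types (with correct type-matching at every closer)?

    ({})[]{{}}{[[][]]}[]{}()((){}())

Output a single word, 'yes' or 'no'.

pos 0: push '('; stack = (
pos 1: push '{'; stack = ({
pos 2: '}' matches '{'; pop; stack = (
pos 3: ')' matches '('; pop; stack = (empty)
pos 4: push '['; stack = [
pos 5: ']' matches '['; pop; stack = (empty)
pos 6: push '{'; stack = {
pos 7: push '{'; stack = {{
pos 8: '}' matches '{'; pop; stack = {
pos 9: '}' matches '{'; pop; stack = (empty)
pos 10: push '{'; stack = {
pos 11: push '['; stack = {[
pos 12: push '['; stack = {[[
pos 13: ']' matches '['; pop; stack = {[
pos 14: push '['; stack = {[[
pos 15: ']' matches '['; pop; stack = {[
pos 16: ']' matches '['; pop; stack = {
pos 17: '}' matches '{'; pop; stack = (empty)
pos 18: push '['; stack = [
pos 19: ']' matches '['; pop; stack = (empty)
pos 20: push '{'; stack = {
pos 21: '}' matches '{'; pop; stack = (empty)
pos 22: push '('; stack = (
pos 23: ')' matches '('; pop; stack = (empty)
pos 24: push '('; stack = (
pos 25: push '('; stack = ((
pos 26: ')' matches '('; pop; stack = (
pos 27: push '{'; stack = ({
pos 28: '}' matches '{'; pop; stack = (
pos 29: push '('; stack = ((
pos 30: ')' matches '('; pop; stack = (
pos 31: ')' matches '('; pop; stack = (empty)
end: stack empty → VALID
Verdict: properly nested → yes

Answer: yes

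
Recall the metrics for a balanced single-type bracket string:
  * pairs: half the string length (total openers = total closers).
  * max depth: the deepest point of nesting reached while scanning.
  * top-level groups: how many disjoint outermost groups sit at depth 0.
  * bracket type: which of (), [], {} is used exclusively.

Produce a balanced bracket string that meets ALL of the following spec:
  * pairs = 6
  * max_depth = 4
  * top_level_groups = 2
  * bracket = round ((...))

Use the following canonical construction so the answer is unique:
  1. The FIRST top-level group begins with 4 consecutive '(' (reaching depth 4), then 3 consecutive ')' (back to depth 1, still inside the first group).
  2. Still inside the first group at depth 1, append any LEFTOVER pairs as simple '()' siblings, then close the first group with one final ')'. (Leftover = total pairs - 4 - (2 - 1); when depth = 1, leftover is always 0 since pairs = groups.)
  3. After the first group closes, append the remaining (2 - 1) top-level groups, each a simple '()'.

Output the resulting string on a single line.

Answer: (((()))())()

Derivation:
Spec: pairs=6 depth=4 groups=2
Leftover pairs = 6 - 4 - (2-1) = 1
First group: deep chain of depth 4 + 1 sibling pairs
Remaining 1 groups: simple '()' each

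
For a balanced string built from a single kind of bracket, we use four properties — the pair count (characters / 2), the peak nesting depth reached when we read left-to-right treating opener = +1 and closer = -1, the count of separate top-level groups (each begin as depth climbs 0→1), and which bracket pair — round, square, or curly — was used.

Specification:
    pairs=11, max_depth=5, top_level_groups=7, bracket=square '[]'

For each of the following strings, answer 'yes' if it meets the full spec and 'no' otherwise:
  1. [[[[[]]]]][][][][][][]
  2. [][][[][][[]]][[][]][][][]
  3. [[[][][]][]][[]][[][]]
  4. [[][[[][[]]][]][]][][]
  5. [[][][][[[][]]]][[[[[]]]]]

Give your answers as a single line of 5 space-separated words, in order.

Answer: yes no no no no

Derivation:
String 1 '[[[[[]]]]][][][][][][]': depth seq [1 2 3 4 5 4 3 2 1 0 1 0 1 0 1 0 1 0 1 0 1 0]
  -> pairs=11 depth=5 groups=7 -> yes
String 2 '[][][[][][[]]][[][]][][][]': depth seq [1 0 1 0 1 2 1 2 1 2 3 2 1 0 1 2 1 2 1 0 1 0 1 0 1 0]
  -> pairs=13 depth=3 groups=7 -> no
String 3 '[[[][][]][]][[]][[][]]': depth seq [1 2 3 2 3 2 3 2 1 2 1 0 1 2 1 0 1 2 1 2 1 0]
  -> pairs=11 depth=3 groups=3 -> no
String 4 '[[][[[][[]]][]][]][][]': depth seq [1 2 1 2 3 4 3 4 5 4 3 2 3 2 1 2 1 0 1 0 1 0]
  -> pairs=11 depth=5 groups=3 -> no
String 5 '[[][][][[[][]]]][[[[[]]]]]': depth seq [1 2 1 2 1 2 1 2 3 4 3 4 3 2 1 0 1 2 3 4 5 4 3 2 1 0]
  -> pairs=13 depth=5 groups=2 -> no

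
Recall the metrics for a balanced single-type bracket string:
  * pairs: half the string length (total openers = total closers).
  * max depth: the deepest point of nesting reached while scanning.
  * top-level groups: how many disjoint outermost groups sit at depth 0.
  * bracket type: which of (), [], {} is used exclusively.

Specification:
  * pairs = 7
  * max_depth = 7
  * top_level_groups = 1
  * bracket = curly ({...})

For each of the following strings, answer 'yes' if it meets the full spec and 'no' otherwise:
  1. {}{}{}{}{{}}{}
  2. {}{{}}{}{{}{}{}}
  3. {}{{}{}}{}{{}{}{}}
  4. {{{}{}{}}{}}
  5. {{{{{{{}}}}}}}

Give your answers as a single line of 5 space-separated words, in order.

Answer: no no no no yes

Derivation:
String 1 '{}{}{}{}{{}}{}': depth seq [1 0 1 0 1 0 1 0 1 2 1 0 1 0]
  -> pairs=7 depth=2 groups=6 -> no
String 2 '{}{{}}{}{{}{}{}}': depth seq [1 0 1 2 1 0 1 0 1 2 1 2 1 2 1 0]
  -> pairs=8 depth=2 groups=4 -> no
String 3 '{}{{}{}}{}{{}{}{}}': depth seq [1 0 1 2 1 2 1 0 1 0 1 2 1 2 1 2 1 0]
  -> pairs=9 depth=2 groups=4 -> no
String 4 '{{{}{}{}}{}}': depth seq [1 2 3 2 3 2 3 2 1 2 1 0]
  -> pairs=6 depth=3 groups=1 -> no
String 5 '{{{{{{{}}}}}}}': depth seq [1 2 3 4 5 6 7 6 5 4 3 2 1 0]
  -> pairs=7 depth=7 groups=1 -> yes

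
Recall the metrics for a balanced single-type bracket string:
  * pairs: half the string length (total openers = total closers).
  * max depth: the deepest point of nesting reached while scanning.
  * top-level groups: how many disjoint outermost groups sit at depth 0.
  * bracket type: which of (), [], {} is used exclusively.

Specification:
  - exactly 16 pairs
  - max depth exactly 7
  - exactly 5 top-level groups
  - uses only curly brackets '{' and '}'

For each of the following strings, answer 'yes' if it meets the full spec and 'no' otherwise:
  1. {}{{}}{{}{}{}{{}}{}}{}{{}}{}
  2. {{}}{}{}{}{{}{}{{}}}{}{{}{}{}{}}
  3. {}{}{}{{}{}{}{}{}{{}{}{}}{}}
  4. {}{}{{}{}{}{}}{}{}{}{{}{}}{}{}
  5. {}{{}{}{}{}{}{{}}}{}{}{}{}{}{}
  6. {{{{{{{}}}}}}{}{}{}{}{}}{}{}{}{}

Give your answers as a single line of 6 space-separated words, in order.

String 1 '{}{{}}{{}{}{}{{}}{}}{}{{}}{}': depth seq [1 0 1 2 1 0 1 2 1 2 1 2 1 2 3 2 1 2 1 0 1 0 1 2 1 0 1 0]
  -> pairs=14 depth=3 groups=6 -> no
String 2 '{{}}{}{}{}{{}{}{{}}}{}{{}{}{}{}}': depth seq [1 2 1 0 1 0 1 0 1 0 1 2 1 2 1 2 3 2 1 0 1 0 1 2 1 2 1 2 1 2 1 0]
  -> pairs=16 depth=3 groups=7 -> no
String 3 '{}{}{}{{}{}{}{}{}{{}{}{}}{}}': depth seq [1 0 1 0 1 0 1 2 1 2 1 2 1 2 1 2 1 2 3 2 3 2 3 2 1 2 1 0]
  -> pairs=14 depth=3 groups=4 -> no
String 4 '{}{}{{}{}{}{}}{}{}{}{{}{}}{}{}': depth seq [1 0 1 0 1 2 1 2 1 2 1 2 1 0 1 0 1 0 1 0 1 2 1 2 1 0 1 0 1 0]
  -> pairs=15 depth=2 groups=9 -> no
String 5 '{}{{}{}{}{}{}{{}}}{}{}{}{}{}{}': depth seq [1 0 1 2 1 2 1 2 1 2 1 2 1 2 3 2 1 0 1 0 1 0 1 0 1 0 1 0 1 0]
  -> pairs=15 depth=3 groups=8 -> no
String 6 '{{{{{{{}}}}}}{}{}{}{}{}}{}{}{}{}': depth seq [1 2 3 4 5 6 7 6 5 4 3 2 1 2 1 2 1 2 1 2 1 2 1 0 1 0 1 0 1 0 1 0]
  -> pairs=16 depth=7 groups=5 -> yes

Answer: no no no no no yes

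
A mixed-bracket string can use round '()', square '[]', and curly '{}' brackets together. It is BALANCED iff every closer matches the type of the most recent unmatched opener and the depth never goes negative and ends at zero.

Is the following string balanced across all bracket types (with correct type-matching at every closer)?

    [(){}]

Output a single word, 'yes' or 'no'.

Answer: yes

Derivation:
pos 0: push '['; stack = [
pos 1: push '('; stack = [(
pos 2: ')' matches '('; pop; stack = [
pos 3: push '{'; stack = [{
pos 4: '}' matches '{'; pop; stack = [
pos 5: ']' matches '['; pop; stack = (empty)
end: stack empty → VALID
Verdict: properly nested → yes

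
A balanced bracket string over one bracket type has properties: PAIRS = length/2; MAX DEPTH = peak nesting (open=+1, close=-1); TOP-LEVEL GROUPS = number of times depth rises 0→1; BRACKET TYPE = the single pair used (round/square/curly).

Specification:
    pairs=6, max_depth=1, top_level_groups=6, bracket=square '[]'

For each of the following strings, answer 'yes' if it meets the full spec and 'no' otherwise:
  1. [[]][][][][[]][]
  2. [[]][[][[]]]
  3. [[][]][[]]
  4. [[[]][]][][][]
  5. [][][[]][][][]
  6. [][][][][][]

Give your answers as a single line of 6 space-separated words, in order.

Answer: no no no no no yes

Derivation:
String 1 '[[]][][][][[]][]': depth seq [1 2 1 0 1 0 1 0 1 0 1 2 1 0 1 0]
  -> pairs=8 depth=2 groups=6 -> no
String 2 '[[]][[][[]]]': depth seq [1 2 1 0 1 2 1 2 3 2 1 0]
  -> pairs=6 depth=3 groups=2 -> no
String 3 '[[][]][[]]': depth seq [1 2 1 2 1 0 1 2 1 0]
  -> pairs=5 depth=2 groups=2 -> no
String 4 '[[[]][]][][][]': depth seq [1 2 3 2 1 2 1 0 1 0 1 0 1 0]
  -> pairs=7 depth=3 groups=4 -> no
String 5 '[][][[]][][][]': depth seq [1 0 1 0 1 2 1 0 1 0 1 0 1 0]
  -> pairs=7 depth=2 groups=6 -> no
String 6 '[][][][][][]': depth seq [1 0 1 0 1 0 1 0 1 0 1 0]
  -> pairs=6 depth=1 groups=6 -> yes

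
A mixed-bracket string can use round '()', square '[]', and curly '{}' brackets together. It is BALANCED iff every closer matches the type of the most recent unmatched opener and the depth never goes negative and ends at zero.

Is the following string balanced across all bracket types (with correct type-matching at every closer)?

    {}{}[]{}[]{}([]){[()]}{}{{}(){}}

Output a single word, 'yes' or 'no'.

pos 0: push '{'; stack = {
pos 1: '}' matches '{'; pop; stack = (empty)
pos 2: push '{'; stack = {
pos 3: '}' matches '{'; pop; stack = (empty)
pos 4: push '['; stack = [
pos 5: ']' matches '['; pop; stack = (empty)
pos 6: push '{'; stack = {
pos 7: '}' matches '{'; pop; stack = (empty)
pos 8: push '['; stack = [
pos 9: ']' matches '['; pop; stack = (empty)
pos 10: push '{'; stack = {
pos 11: '}' matches '{'; pop; stack = (empty)
pos 12: push '('; stack = (
pos 13: push '['; stack = ([
pos 14: ']' matches '['; pop; stack = (
pos 15: ')' matches '('; pop; stack = (empty)
pos 16: push '{'; stack = {
pos 17: push '['; stack = {[
pos 18: push '('; stack = {[(
pos 19: ')' matches '('; pop; stack = {[
pos 20: ']' matches '['; pop; stack = {
pos 21: '}' matches '{'; pop; stack = (empty)
pos 22: push '{'; stack = {
pos 23: '}' matches '{'; pop; stack = (empty)
pos 24: push '{'; stack = {
pos 25: push '{'; stack = {{
pos 26: '}' matches '{'; pop; stack = {
pos 27: push '('; stack = {(
pos 28: ')' matches '('; pop; stack = {
pos 29: push '{'; stack = {{
pos 30: '}' matches '{'; pop; stack = {
pos 31: '}' matches '{'; pop; stack = (empty)
end: stack empty → VALID
Verdict: properly nested → yes

Answer: yes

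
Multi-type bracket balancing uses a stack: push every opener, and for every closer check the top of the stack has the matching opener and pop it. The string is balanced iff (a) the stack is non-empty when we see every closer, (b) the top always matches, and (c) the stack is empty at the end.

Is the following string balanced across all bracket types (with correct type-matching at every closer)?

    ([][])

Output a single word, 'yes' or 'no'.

Answer: yes

Derivation:
pos 0: push '('; stack = (
pos 1: push '['; stack = ([
pos 2: ']' matches '['; pop; stack = (
pos 3: push '['; stack = ([
pos 4: ']' matches '['; pop; stack = (
pos 5: ')' matches '('; pop; stack = (empty)
end: stack empty → VALID
Verdict: properly nested → yes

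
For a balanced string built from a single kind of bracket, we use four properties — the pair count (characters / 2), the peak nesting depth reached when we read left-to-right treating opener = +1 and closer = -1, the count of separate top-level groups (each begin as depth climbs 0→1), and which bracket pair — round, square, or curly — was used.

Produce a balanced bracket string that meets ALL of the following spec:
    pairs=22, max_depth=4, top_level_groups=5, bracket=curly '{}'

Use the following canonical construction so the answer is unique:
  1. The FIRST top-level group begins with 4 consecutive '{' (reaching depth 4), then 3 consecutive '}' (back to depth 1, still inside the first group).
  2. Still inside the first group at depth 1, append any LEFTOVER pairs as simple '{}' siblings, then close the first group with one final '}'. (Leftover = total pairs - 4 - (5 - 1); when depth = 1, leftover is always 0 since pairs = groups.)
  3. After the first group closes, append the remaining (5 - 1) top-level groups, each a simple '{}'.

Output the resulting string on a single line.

Answer: {{{{}}}{}{}{}{}{}{}{}{}{}{}{}{}{}{}}{}{}{}{}

Derivation:
Spec: pairs=22 depth=4 groups=5
Leftover pairs = 22 - 4 - (5-1) = 14
First group: deep chain of depth 4 + 14 sibling pairs
Remaining 4 groups: simple '{}' each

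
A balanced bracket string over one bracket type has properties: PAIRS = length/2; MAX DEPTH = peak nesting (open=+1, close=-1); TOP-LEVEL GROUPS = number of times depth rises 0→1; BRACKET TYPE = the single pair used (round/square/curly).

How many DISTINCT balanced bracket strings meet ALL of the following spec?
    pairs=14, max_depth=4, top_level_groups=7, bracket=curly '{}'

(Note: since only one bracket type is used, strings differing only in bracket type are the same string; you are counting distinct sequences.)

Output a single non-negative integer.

Answer: 13475

Derivation:
Spec: pairs=14 depth=4 groups=7
Count(depth <= 4) = 33300
Count(depth <= 3) = 19825
Count(depth == 4) = 33300 - 19825 = 13475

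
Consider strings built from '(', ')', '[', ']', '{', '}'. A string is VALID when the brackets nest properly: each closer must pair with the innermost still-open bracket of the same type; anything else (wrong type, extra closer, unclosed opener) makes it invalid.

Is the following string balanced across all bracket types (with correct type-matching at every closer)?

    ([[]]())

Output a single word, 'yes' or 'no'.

pos 0: push '('; stack = (
pos 1: push '['; stack = ([
pos 2: push '['; stack = ([[
pos 3: ']' matches '['; pop; stack = ([
pos 4: ']' matches '['; pop; stack = (
pos 5: push '('; stack = ((
pos 6: ')' matches '('; pop; stack = (
pos 7: ')' matches '('; pop; stack = (empty)
end: stack empty → VALID
Verdict: properly nested → yes

Answer: yes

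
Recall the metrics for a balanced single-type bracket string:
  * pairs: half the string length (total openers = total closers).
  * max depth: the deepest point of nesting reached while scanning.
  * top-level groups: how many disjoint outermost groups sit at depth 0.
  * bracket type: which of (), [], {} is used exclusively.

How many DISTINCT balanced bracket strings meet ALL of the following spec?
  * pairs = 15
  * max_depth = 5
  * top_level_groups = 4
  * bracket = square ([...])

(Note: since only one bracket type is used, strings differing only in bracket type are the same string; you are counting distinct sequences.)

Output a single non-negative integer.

Spec: pairs=15 depth=5 groups=4
Count(depth <= 5) = 854808
Count(depth <= 4) = 477960
Count(depth == 5) = 854808 - 477960 = 376848

Answer: 376848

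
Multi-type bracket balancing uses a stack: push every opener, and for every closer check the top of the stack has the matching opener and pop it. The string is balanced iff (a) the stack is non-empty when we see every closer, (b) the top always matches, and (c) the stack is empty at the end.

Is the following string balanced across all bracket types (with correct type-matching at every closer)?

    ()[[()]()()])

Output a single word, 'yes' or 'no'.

pos 0: push '('; stack = (
pos 1: ')' matches '('; pop; stack = (empty)
pos 2: push '['; stack = [
pos 3: push '['; stack = [[
pos 4: push '('; stack = [[(
pos 5: ')' matches '('; pop; stack = [[
pos 6: ']' matches '['; pop; stack = [
pos 7: push '('; stack = [(
pos 8: ')' matches '('; pop; stack = [
pos 9: push '('; stack = [(
pos 10: ')' matches '('; pop; stack = [
pos 11: ']' matches '['; pop; stack = (empty)
pos 12: saw closer ')' but stack is empty → INVALID
Verdict: unmatched closer ')' at position 12 → no

Answer: no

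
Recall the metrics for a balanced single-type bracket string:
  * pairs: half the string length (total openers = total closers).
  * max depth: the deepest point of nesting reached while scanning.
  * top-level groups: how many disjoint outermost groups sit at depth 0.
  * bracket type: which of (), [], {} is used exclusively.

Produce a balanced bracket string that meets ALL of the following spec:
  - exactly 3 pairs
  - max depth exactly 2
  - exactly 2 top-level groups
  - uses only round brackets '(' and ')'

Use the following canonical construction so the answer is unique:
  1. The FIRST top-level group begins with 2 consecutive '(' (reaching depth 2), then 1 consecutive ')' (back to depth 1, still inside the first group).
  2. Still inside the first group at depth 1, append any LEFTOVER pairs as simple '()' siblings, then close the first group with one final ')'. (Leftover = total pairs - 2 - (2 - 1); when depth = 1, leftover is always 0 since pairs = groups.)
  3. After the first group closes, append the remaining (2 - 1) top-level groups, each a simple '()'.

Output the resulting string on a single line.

Answer: (())()

Derivation:
Spec: pairs=3 depth=2 groups=2
Leftover pairs = 3 - 2 - (2-1) = 0
First group: deep chain of depth 2 + 0 sibling pairs
Remaining 1 groups: simple '()' each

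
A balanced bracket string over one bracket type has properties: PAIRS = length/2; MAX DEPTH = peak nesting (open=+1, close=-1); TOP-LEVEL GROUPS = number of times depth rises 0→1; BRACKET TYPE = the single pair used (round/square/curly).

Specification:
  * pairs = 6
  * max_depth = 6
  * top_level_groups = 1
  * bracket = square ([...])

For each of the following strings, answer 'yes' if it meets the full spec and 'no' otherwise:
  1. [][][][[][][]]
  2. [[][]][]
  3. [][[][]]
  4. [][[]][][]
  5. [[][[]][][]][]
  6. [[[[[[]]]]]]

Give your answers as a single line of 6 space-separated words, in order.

Answer: no no no no no yes

Derivation:
String 1 '[][][][[][][]]': depth seq [1 0 1 0 1 0 1 2 1 2 1 2 1 0]
  -> pairs=7 depth=2 groups=4 -> no
String 2 '[[][]][]': depth seq [1 2 1 2 1 0 1 0]
  -> pairs=4 depth=2 groups=2 -> no
String 3 '[][[][]]': depth seq [1 0 1 2 1 2 1 0]
  -> pairs=4 depth=2 groups=2 -> no
String 4 '[][[]][][]': depth seq [1 0 1 2 1 0 1 0 1 0]
  -> pairs=5 depth=2 groups=4 -> no
String 5 '[[][[]][][]][]': depth seq [1 2 1 2 3 2 1 2 1 2 1 0 1 0]
  -> pairs=7 depth=3 groups=2 -> no
String 6 '[[[[[[]]]]]]': depth seq [1 2 3 4 5 6 5 4 3 2 1 0]
  -> pairs=6 depth=6 groups=1 -> yes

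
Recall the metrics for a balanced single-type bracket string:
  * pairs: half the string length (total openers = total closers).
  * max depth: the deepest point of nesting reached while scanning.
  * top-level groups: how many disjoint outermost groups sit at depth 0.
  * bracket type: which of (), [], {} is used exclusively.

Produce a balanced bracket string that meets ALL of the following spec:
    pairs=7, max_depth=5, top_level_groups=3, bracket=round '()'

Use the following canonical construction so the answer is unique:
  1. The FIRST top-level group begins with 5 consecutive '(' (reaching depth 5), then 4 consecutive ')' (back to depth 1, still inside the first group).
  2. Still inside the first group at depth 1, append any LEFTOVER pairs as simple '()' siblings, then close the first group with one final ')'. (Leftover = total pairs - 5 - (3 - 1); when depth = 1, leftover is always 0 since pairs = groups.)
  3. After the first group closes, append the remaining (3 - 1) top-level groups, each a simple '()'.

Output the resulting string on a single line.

Answer: ((((()))))()()

Derivation:
Spec: pairs=7 depth=5 groups=3
Leftover pairs = 7 - 5 - (3-1) = 0
First group: deep chain of depth 5 + 0 sibling pairs
Remaining 2 groups: simple '()' each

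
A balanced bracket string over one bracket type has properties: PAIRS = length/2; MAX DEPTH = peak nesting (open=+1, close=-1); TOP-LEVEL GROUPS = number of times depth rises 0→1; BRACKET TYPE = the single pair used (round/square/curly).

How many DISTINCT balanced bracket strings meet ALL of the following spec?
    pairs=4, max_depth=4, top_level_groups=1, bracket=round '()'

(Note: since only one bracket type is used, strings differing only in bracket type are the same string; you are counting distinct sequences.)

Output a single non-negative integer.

Spec: pairs=4 depth=4 groups=1
Count(depth <= 4) = 5
Count(depth <= 3) = 4
Count(depth == 4) = 5 - 4 = 1

Answer: 1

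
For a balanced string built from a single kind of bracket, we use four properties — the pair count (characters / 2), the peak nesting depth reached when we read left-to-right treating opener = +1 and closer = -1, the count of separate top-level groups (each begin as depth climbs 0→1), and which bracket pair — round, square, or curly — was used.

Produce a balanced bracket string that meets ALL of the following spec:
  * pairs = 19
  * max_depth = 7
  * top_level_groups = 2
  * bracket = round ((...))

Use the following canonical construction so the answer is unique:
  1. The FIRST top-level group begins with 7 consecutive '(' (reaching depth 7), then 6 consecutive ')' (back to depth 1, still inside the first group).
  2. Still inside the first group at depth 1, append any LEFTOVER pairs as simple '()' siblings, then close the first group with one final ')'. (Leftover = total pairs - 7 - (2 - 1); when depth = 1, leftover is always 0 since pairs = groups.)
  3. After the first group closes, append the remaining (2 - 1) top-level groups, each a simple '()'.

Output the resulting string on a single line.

Spec: pairs=19 depth=7 groups=2
Leftover pairs = 19 - 7 - (2-1) = 11
First group: deep chain of depth 7 + 11 sibling pairs
Remaining 1 groups: simple '()' each

Answer: ((((((())))))()()()()()()()()()()())()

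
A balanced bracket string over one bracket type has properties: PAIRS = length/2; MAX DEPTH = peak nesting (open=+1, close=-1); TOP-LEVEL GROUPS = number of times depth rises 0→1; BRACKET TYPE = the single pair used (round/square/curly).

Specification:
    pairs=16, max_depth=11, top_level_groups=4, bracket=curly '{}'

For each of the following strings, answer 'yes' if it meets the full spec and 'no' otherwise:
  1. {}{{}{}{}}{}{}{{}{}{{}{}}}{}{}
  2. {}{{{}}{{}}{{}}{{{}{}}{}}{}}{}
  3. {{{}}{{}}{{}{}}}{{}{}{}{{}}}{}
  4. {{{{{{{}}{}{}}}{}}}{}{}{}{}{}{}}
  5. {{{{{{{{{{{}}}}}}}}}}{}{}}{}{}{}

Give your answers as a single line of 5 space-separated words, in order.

String 1 '{}{{}{}{}}{}{}{{}{}{{}{}}}{}{}': depth seq [1 0 1 2 1 2 1 2 1 0 1 0 1 0 1 2 1 2 1 2 3 2 3 2 1 0 1 0 1 0]
  -> pairs=15 depth=3 groups=7 -> no
String 2 '{}{{{}}{{}}{{}}{{{}{}}{}}{}}{}': depth seq [1 0 1 2 3 2 1 2 3 2 1 2 3 2 1 2 3 4 3 4 3 2 3 2 1 2 1 0 1 0]
  -> pairs=15 depth=4 groups=3 -> no
String 3 '{{{}}{{}}{{}{}}}{{}{}{}{{}}}{}': depth seq [1 2 3 2 1 2 3 2 1 2 3 2 3 2 1 0 1 2 1 2 1 2 1 2 3 2 1 0 1 0]
  -> pairs=15 depth=3 groups=3 -> no
String 4 '{{{{{{{}}{}{}}}{}}}{}{}{}{}{}{}}': depth seq [1 2 3 4 5 6 7 6 5 6 5 6 5 4 3 4 3 2 1 2 1 2 1 2 1 2 1 2 1 2 1 0]
  -> pairs=16 depth=7 groups=1 -> no
String 5 '{{{{{{{{{{{}}}}}}}}}}{}{}}{}{}{}': depth seq [1 2 3 4 5 6 7 8 9 10 11 10 9 8 7 6 5 4 3 2 1 2 1 2 1 0 1 0 1 0 1 0]
  -> pairs=16 depth=11 groups=4 -> yes

Answer: no no no no yes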